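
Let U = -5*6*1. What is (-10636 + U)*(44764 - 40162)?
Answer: -49084932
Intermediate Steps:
U = -30 (U = -30*1 = -30)
(-10636 + U)*(44764 - 40162) = (-10636 - 30)*(44764 - 40162) = -10666*4602 = -49084932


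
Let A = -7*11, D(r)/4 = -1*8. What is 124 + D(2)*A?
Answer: 2588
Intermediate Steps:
D(r) = -32 (D(r) = 4*(-1*8) = 4*(-8) = -32)
A = -77
124 + D(2)*A = 124 - 32*(-77) = 124 + 2464 = 2588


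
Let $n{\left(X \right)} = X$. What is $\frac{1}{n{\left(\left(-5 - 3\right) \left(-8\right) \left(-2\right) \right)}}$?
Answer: $- \frac{1}{128} \approx -0.0078125$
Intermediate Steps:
$\frac{1}{n{\left(\left(-5 - 3\right) \left(-8\right) \left(-2\right) \right)}} = \frac{1}{\left(-5 - 3\right) \left(-8\right) \left(-2\right)} = \frac{1}{\left(-8\right) \left(-8\right) \left(-2\right)} = \frac{1}{64 \left(-2\right)} = \frac{1}{-128} = - \frac{1}{128}$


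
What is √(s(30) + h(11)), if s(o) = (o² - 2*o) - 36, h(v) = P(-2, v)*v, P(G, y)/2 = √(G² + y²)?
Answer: √(804 + 110*√5) ≈ 32.403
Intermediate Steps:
P(G, y) = 2*√(G² + y²)
h(v) = 2*v*√(4 + v²) (h(v) = (2*√((-2)² + v²))*v = (2*√(4 + v²))*v = 2*v*√(4 + v²))
s(o) = -36 + o² - 2*o
√(s(30) + h(11)) = √((-36 + 30² - 2*30) + 2*11*√(4 + 11²)) = √((-36 + 900 - 60) + 2*11*√(4 + 121)) = √(804 + 2*11*√125) = √(804 + 2*11*(5*√5)) = √(804 + 110*√5)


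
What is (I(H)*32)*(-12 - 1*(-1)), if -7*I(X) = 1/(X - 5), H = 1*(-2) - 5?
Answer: -88/21 ≈ -4.1905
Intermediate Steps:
H = -7 (H = -2 - 5 = -7)
I(X) = -1/(7*(-5 + X)) (I(X) = -1/(7*(X - 5)) = -1/(7*(-5 + X)))
(I(H)*32)*(-12 - 1*(-1)) = (-1/(-35 + 7*(-7))*32)*(-12 - 1*(-1)) = (-1/(-35 - 49)*32)*(-12 + 1) = (-1/(-84)*32)*(-11) = (-1*(-1/84)*32)*(-11) = ((1/84)*32)*(-11) = (8/21)*(-11) = -88/21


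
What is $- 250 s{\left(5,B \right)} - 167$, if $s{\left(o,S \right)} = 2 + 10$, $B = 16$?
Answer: $-3167$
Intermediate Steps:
$s{\left(o,S \right)} = 12$
$- 250 s{\left(5,B \right)} - 167 = \left(-250\right) 12 - 167 = -3000 - 167 = -3167$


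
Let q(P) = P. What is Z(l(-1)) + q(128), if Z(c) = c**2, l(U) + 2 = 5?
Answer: 137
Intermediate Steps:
l(U) = 3 (l(U) = -2 + 5 = 3)
Z(l(-1)) + q(128) = 3**2 + 128 = 9 + 128 = 137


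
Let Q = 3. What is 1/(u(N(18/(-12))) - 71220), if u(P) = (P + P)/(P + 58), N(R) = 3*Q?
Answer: -67/4771722 ≈ -1.4041e-5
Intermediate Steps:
N(R) = 9 (N(R) = 3*3 = 9)
u(P) = 2*P/(58 + P) (u(P) = (2*P)/(58 + P) = 2*P/(58 + P))
1/(u(N(18/(-12))) - 71220) = 1/(2*9/(58 + 9) - 71220) = 1/(2*9/67 - 71220) = 1/(2*9*(1/67) - 71220) = 1/(18/67 - 71220) = 1/(-4771722/67) = -67/4771722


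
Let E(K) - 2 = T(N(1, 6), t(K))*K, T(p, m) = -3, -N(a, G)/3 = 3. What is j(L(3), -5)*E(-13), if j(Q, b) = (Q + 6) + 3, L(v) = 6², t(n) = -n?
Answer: 1845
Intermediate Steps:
N(a, G) = -9 (N(a, G) = -3*3 = -9)
L(v) = 36
j(Q, b) = 9 + Q (j(Q, b) = (6 + Q) + 3 = 9 + Q)
E(K) = 2 - 3*K
j(L(3), -5)*E(-13) = (9 + 36)*(2 - 3*(-13)) = 45*(2 + 39) = 45*41 = 1845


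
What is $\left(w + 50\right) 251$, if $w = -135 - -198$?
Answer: $28363$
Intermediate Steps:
$w = 63$ ($w = -135 + 198 = 63$)
$\left(w + 50\right) 251 = \left(63 + 50\right) 251 = 113 \cdot 251 = 28363$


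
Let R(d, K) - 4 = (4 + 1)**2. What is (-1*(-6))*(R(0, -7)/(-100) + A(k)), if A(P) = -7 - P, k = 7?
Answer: -4287/50 ≈ -85.740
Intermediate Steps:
R(d, K) = 29 (R(d, K) = 4 + (4 + 1)**2 = 4 + 5**2 = 4 + 25 = 29)
(-1*(-6))*(R(0, -7)/(-100) + A(k)) = (-1*(-6))*(29/(-100) + (-7 - 1*7)) = 6*(29*(-1/100) + (-7 - 7)) = 6*(-29/100 - 14) = 6*(-1429/100) = -4287/50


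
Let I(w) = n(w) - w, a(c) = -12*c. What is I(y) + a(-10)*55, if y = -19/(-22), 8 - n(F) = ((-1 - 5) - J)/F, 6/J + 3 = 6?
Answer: 2765655/418 ≈ 6616.4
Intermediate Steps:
J = 2 (J = 6/(-3 + 6) = 6/3 = 6*(⅓) = 2)
n(F) = 8 + 8/F (n(F) = 8 - ((-1 - 5) - 1*2)/F = 8 - (-6 - 2)/F = 8 - (-8)/F = 8 + 8/F)
y = 19/22 (y = -19*(-1/22) = 19/22 ≈ 0.86364)
I(w) = 8 - w + 8/w (I(w) = (8 + 8/w) - w = 8 - w + 8/w)
I(y) + a(-10)*55 = (8 - 1*19/22 + 8/(19/22)) - 12*(-10)*55 = (8 - 19/22 + 8*(22/19)) + 120*55 = (8 - 19/22 + 176/19) + 6600 = 6855/418 + 6600 = 2765655/418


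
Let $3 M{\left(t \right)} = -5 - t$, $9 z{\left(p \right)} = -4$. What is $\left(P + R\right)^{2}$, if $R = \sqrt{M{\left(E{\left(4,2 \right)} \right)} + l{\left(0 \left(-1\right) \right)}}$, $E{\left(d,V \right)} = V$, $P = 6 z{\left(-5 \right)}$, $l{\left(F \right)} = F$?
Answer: $\frac{\left(8 - i \sqrt{21}\right)^{2}}{9} \approx 4.7778 - 8.1468 i$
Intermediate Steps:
$z{\left(p \right)} = - \frac{4}{9}$ ($z{\left(p \right)} = \frac{1}{9} \left(-4\right) = - \frac{4}{9}$)
$P = - \frac{8}{3}$ ($P = 6 \left(- \frac{4}{9}\right) = - \frac{8}{3} \approx -2.6667$)
$M{\left(t \right)} = - \frac{5}{3} - \frac{t}{3}$ ($M{\left(t \right)} = \frac{-5 - t}{3} = - \frac{5}{3} - \frac{t}{3}$)
$R = \frac{i \sqrt{21}}{3}$ ($R = \sqrt{\left(- \frac{5}{3} - \frac{2}{3}\right) + 0 \left(-1\right)} = \sqrt{\left(- \frac{5}{3} - \frac{2}{3}\right) + 0} = \sqrt{- \frac{7}{3} + 0} = \sqrt{- \frac{7}{3}} = \frac{i \sqrt{21}}{3} \approx 1.5275 i$)
$\left(P + R\right)^{2} = \left(- \frac{8}{3} + \frac{i \sqrt{21}}{3}\right)^{2}$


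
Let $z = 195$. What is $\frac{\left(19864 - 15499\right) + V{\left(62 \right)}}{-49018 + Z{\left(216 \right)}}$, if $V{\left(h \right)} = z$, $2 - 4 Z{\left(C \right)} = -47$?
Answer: $- \frac{320}{3439} \approx -0.09305$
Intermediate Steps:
$Z{\left(C \right)} = \frac{49}{4}$ ($Z{\left(C \right)} = \frac{1}{2} - - \frac{47}{4} = \frac{1}{2} + \frac{47}{4} = \frac{49}{4}$)
$V{\left(h \right)} = 195$
$\frac{\left(19864 - 15499\right) + V{\left(62 \right)}}{-49018 + Z{\left(216 \right)}} = \frac{\left(19864 - 15499\right) + 195}{-49018 + \frac{49}{4}} = \frac{\left(19864 - 15499\right) + 195}{- \frac{196023}{4}} = \left(4365 + 195\right) \left(- \frac{4}{196023}\right) = 4560 \left(- \frac{4}{196023}\right) = - \frac{320}{3439}$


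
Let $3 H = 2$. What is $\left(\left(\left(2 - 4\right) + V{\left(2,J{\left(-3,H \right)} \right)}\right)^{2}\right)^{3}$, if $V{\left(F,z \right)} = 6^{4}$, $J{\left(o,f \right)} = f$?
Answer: $4694676355752993856$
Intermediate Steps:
$H = \frac{2}{3}$ ($H = \frac{1}{3} \cdot 2 = \frac{2}{3} \approx 0.66667$)
$V{\left(F,z \right)} = 1296$
$\left(\left(\left(2 - 4\right) + V{\left(2,J{\left(-3,H \right)} \right)}\right)^{2}\right)^{3} = \left(\left(\left(2 - 4\right) + 1296\right)^{2}\right)^{3} = \left(\left(-2 + 1296\right)^{2}\right)^{3} = \left(1294^{2}\right)^{3} = 1674436^{3} = 4694676355752993856$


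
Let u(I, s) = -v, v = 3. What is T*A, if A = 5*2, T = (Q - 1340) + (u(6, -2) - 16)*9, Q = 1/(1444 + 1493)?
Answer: -44378060/2937 ≈ -15110.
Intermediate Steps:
u(I, s) = -3 (u(I, s) = -1*3 = -3)
Q = 1/2937 ≈ 0.00034048
T = -4437806/2937 (T = (1/2937 - 1340) + (-3 - 16)*9 = -3935579/2937 - 19*9 = -3935579/2937 - 171 = -4437806/2937 ≈ -1511.0)
A = 10
T*A = -4437806/2937*10 = -44378060/2937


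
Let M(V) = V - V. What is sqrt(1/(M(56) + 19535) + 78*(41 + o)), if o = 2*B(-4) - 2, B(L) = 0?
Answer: sqrt(1160876575985)/19535 ≈ 55.154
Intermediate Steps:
M(V) = 0
o = -2 (o = 2*0 - 2 = 0 - 2 = -2)
sqrt(1/(M(56) + 19535) + 78*(41 + o)) = sqrt(1/(0 + 19535) + 78*(41 - 2)) = sqrt(1/19535 + 78*39) = sqrt(1/19535 + 3042) = sqrt(59425471/19535) = sqrt(1160876575985)/19535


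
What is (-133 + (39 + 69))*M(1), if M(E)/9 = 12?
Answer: -2700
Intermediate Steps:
M(E) = 108 (M(E) = 9*12 = 108)
(-133 + (39 + 69))*M(1) = (-133 + (39 + 69))*108 = (-133 + 108)*108 = -25*108 = -2700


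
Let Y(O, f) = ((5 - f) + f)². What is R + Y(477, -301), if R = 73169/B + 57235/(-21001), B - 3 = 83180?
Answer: 40448797739/1746926183 ≈ 23.154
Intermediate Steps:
B = 83183 (B = 3 + 83180 = 83183)
R = -3224356836/1746926183 (R = 73169/83183 + 57235/(-21001) = 73169*(1/83183) + 57235*(-1/21001) = 73169/83183 - 57235/21001 = -3224356836/1746926183 ≈ -1.8457)
Y(O, f) = 25 (Y(O, f) = 5² = 25)
R + Y(477, -301) = -3224356836/1746926183 + 25 = 40448797739/1746926183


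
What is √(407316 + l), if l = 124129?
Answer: √531445 ≈ 729.00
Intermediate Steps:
√(407316 + l) = √(407316 + 124129) = √531445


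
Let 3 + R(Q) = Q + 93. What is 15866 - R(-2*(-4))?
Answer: 15768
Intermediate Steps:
R(Q) = 90 + Q (R(Q) = -3 + (Q + 93) = -3 + (93 + Q) = 90 + Q)
15866 - R(-2*(-4)) = 15866 - (90 - 2*(-4)) = 15866 - (90 + 8) = 15866 - 1*98 = 15866 - 98 = 15768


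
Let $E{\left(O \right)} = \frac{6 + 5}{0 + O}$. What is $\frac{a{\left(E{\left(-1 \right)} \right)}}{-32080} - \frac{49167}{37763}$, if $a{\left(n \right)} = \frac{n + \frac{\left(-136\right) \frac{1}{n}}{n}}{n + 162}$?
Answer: $- \frac{2619852658749}{2012196923440} \approx -1.302$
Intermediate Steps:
$E{\left(O \right)} = \frac{11}{O}$
$a{\left(n \right)} = \frac{n - \frac{136}{n^{2}}}{162 + n}$
$\frac{a{\left(E{\left(-1 \right)} \right)}}{-32080} - \frac{49167}{37763} = \frac{\frac{1}{121} \frac{1}{162 + \frac{11}{-1}} \left(-136 + \left(\frac{11}{-1}\right)^{3}\right)}{-32080} - \frac{49167}{37763} = \frac{-136 + \left(11 \left(-1\right)\right)^{3}}{121 \left(162 + 11 \left(-1\right)\right)} \left(- \frac{1}{32080}\right) - \frac{49167}{37763} = \frac{-136 + \left(-11\right)^{3}}{121 \left(162 - 11\right)} \left(- \frac{1}{32080}\right) - \frac{49167}{37763} = \frac{-136 - 1331}{121 \cdot 151} \left(- \frac{1}{32080}\right) - \frac{49167}{37763} = \frac{1}{121} \cdot \frac{1}{151} \left(-1467\right) \left(- \frac{1}{32080}\right) - \frac{49167}{37763} = \left(- \frac{1467}{18271}\right) \left(- \frac{1}{32080}\right) - \frac{49167}{37763} = \frac{1467}{586133680} - \frac{49167}{37763} = - \frac{2619852658749}{2012196923440}$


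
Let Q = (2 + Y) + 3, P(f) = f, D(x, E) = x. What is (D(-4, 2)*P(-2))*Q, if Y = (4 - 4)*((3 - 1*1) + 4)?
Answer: 40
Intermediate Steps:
Y = 0 (Y = 0*((3 - 1) + 4) = 0*(2 + 4) = 0*6 = 0)
Q = 5 (Q = (2 + 0) + 3 = 2 + 3 = 5)
(D(-4, 2)*P(-2))*Q = -4*(-2)*5 = 8*5 = 40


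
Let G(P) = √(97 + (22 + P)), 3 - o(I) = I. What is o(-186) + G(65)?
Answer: 189 + 2*√46 ≈ 202.56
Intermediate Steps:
o(I) = 3 - I
G(P) = √(119 + P)
o(-186) + G(65) = (3 - 1*(-186)) + √(119 + 65) = (3 + 186) + √184 = 189 + 2*√46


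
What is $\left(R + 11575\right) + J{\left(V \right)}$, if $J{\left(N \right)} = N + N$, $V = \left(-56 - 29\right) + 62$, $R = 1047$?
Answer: $12576$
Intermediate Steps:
$V = -23$ ($V = -85 + 62 = -23$)
$J{\left(N \right)} = 2 N$
$\left(R + 11575\right) + J{\left(V \right)} = \left(1047 + 11575\right) + 2 \left(-23\right) = 12622 - 46 = 12576$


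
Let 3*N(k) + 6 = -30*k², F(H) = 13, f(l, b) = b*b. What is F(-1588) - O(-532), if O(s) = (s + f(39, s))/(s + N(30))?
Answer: 9677/227 ≈ 42.630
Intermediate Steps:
f(l, b) = b²
N(k) = -2 - 10*k² (N(k) = -2 + (-30*k²)/3 = -2 - 10*k²)
O(s) = (s + s²)/(-9002 + s) (O(s) = (s + s²)/(s + (-2 - 10*30²)) = (s + s²)/(s + (-2 - 10*900)) = (s + s²)/(s + (-2 - 9000)) = (s + s²)/(s - 9002) = (s + s²)/(-9002 + s))
F(-1588) - O(-532) = 13 - (-532)*(1 - 532)/(-9002 - 532) = 13 - (-532)*(-531)/(-9534) = 13 - (-532)*(-1)*(-531)/9534 = 13 - 1*(-6726/227) = 13 + 6726/227 = 9677/227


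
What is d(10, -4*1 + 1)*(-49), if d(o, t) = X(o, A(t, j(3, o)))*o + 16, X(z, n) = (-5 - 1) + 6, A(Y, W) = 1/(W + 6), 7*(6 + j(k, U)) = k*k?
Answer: -784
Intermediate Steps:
j(k, U) = -6 + k²/7 (j(k, U) = -6 + (k*k)/7 = -6 + k²/7)
A(Y, W) = 1/(6 + W)
X(z, n) = 0 (X(z, n) = -6 + 6 = 0)
d(o, t) = 16 (d(o, t) = 0*o + 16 = 0 + 16 = 16)
d(10, -4*1 + 1)*(-49) = 16*(-49) = -784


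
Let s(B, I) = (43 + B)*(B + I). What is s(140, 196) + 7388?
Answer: 68876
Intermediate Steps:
s(140, 196) + 7388 = (140**2 + 43*140 + 43*196 + 140*196) + 7388 = (19600 + 6020 + 8428 + 27440) + 7388 = 61488 + 7388 = 68876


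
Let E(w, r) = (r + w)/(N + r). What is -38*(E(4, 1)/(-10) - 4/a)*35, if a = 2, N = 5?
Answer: 16625/6 ≈ 2770.8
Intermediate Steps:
E(w, r) = (r + w)/(5 + r)
-38*(E(4, 1)/(-10) - 4/a)*35 = -38*(((1 + 4)/(5 + 1))/(-10) - 4/2)*35 = -38*((5/6)*(-⅒) - 4*½)*35 = -38*(((⅙)*5)*(-⅒) - 2)*35 = -38*((⅚)*(-⅒) - 2)*35 = -38*(-1/12 - 2)*35 = -38*(-25/12)*35 = (475/6)*35 = 16625/6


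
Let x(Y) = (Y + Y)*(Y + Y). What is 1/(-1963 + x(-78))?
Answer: 1/22373 ≈ 4.4697e-5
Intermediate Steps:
x(Y) = 4*Y² (x(Y) = (2*Y)*(2*Y) = 4*Y²)
1/(-1963 + x(-78)) = 1/(-1963 + 4*(-78)²) = 1/(-1963 + 4*6084) = 1/(-1963 + 24336) = 1/22373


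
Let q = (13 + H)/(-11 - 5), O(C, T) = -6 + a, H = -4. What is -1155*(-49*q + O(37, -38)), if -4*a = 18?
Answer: -315315/16 ≈ -19707.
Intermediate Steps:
a = -9/2 (a = -¼*18 = -9/2 ≈ -4.5000)
O(C, T) = -21/2 (O(C, T) = -6 - 9/2 = -21/2)
q = -9/16 (q = (13 - 4)/(-11 - 5) = 9/(-16) = 9*(-1/16) = -9/16 ≈ -0.56250)
-1155*(-49*q + O(37, -38)) = -1155*(-49*(-9/16) - 21/2) = -1155*(441/16 - 21/2) = -1155*273/16 = -315315/16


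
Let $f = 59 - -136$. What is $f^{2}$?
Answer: $38025$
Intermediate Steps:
$f = 195$ ($f = 59 + 136 = 195$)
$f^{2} = 195^{2} = 38025$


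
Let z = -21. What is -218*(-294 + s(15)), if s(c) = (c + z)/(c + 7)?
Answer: 705666/11 ≈ 64151.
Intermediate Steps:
s(c) = (-21 + c)/(7 + c) (s(c) = (c - 21)/(c + 7) = (-21 + c)/(7 + c))
-218*(-294 + s(15)) = -218*(-294 + (-21 + 15)/(7 + 15)) = -218*(-294 - 6/22) = -218*(-294 + (1/22)*(-6)) = -218*(-294 - 3/11) = -218*(-3237/11) = 705666/11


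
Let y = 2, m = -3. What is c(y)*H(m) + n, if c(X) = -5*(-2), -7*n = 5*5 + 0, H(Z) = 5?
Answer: 325/7 ≈ 46.429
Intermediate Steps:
n = -25/7 (n = -(5*5 + 0)/7 = -(25 + 0)/7 = -1/7*25 = -25/7 ≈ -3.5714)
c(X) = 10
c(y)*H(m) + n = 10*5 - 25/7 = 50 - 25/7 = 325/7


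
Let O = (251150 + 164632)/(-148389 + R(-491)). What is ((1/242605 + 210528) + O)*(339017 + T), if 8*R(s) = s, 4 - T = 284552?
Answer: 3303881957814762081167/288118425815 ≈ 1.1467e+10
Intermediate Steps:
T = -284548 (T = 4 - 1*284552 = 4 - 284552 = -284548)
R(s) = s/8
O = -3326256/1187603 (O = (251150 + 164632)/(-148389 + (1/8)*(-491)) = 415782/(-148389 - 491/8) = 415782/(-1187603/8) = 415782*(-8/1187603) = -3326256/1187603 ≈ -2.8008)
((1/242605 + 210528) + O)*(339017 + T) = ((1/242605 + 210528) - 3326256/1187603)*(339017 - 284548) = ((1/242605 + 210528) - 3326256/1187603)*54469 = (51075145441/242605 - 3326256/1187603)*54469 = (60656188984831043/288118425815)*54469 = 3303881957814762081167/288118425815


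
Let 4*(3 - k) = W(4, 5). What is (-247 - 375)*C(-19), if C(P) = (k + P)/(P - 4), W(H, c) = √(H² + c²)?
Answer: -9952/23 - 311*√41/46 ≈ -475.99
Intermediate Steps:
k = 3 - √41/4 (k = 3 - √(4² + 5²)/4 = 3 - √(16 + 25)/4 = 3 - √41/4 ≈ 1.3992)
C(P) = (3 + P - √41/4)/(-4 + P) (C(P) = ((3 - √41/4) + P)/(P - 4) = (3 + P - √41/4)/(-4 + P))
(-247 - 375)*C(-19) = (-247 - 375)*((3 - 19 - √41/4)/(-4 - 19)) = -622*(-16 - √41/4)/(-23) = -(-622)*(-16 - √41/4)/23 = -622*(16/23 + √41/92) = -9952/23 - 311*√41/46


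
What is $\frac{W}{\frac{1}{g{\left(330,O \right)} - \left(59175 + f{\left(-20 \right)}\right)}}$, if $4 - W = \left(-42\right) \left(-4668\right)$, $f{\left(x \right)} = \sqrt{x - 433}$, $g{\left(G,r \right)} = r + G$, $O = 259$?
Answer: $11485902472 + 196052 i \sqrt{453} \approx 1.1486 \cdot 10^{10} + 4.1727 \cdot 10^{6} i$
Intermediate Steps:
$g{\left(G,r \right)} = G + r$
$f{\left(x \right)} = \sqrt{-433 + x}$
$W = -196052$ ($W = 4 - \left(-42\right) \left(-4668\right) = 4 - 196056 = -196052$)
$\frac{W}{\frac{1}{g{\left(330,O \right)} - \left(59175 + f{\left(-20 \right)}\right)}} = - \frac{196052}{\frac{1}{\left(330 + 259\right) - \left(59175 + \sqrt{-433 - 20}\right)}} = - \frac{196052}{\frac{1}{589 - \left(59175 + \sqrt{-453}\right)}} = - \frac{196052}{\frac{1}{589 - \left(59175 + i \sqrt{453}\right)}} = - \frac{196052}{\frac{1}{-58586 - i \sqrt{453}}} = - 196052 \left(-58586 - i \sqrt{453}\right) = 11485902472 + 196052 i \sqrt{453}$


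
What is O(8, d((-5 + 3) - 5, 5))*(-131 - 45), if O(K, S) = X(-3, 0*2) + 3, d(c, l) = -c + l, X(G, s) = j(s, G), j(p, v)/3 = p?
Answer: -528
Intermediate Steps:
j(p, v) = 3*p
X(G, s) = 3*s
d(c, l) = l - c
O(K, S) = 3 (O(K, S) = 3*(0*2) + 3 = 3*0 + 3 = 0 + 3 = 3)
O(8, d((-5 + 3) - 5, 5))*(-131 - 45) = 3*(-131 - 45) = 3*(-176) = -528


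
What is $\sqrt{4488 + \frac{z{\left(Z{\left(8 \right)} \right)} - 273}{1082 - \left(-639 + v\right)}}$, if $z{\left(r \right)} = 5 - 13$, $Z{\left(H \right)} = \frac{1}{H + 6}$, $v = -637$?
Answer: $\frac{\sqrt{2772594826}}{786} \approx 66.992$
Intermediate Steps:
$Z{\left(H \right)} = \frac{1}{6 + H}$
$z{\left(r \right)} = -8$
$\sqrt{4488 + \frac{z{\left(Z{\left(8 \right)} \right)} - 273}{1082 - \left(-639 + v\right)}} = \sqrt{4488 + \frac{-8 - 273}{1082 + \left(639 - -637\right)}} = \sqrt{4488 + \frac{-8 + \left(-384 + 111\right)}{1082 + \left(639 + 637\right)}} = \sqrt{4488 + \frac{-8 - 273}{1082 + 1276}} = \sqrt{4488 - \frac{281}{2358}} = \sqrt{\frac{10582423}{2358}} = \frac{\sqrt{2772594826}}{786}$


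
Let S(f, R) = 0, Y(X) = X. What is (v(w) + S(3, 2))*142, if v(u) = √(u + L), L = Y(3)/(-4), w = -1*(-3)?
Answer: 213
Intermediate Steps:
w = 3
L = -¾ (L = 3/(-4) = 3*(-¼) = -¾ ≈ -0.75000)
v(u) = √(-¾ + u) (v(u) = √(u - ¾) = √(-¾ + u))
(v(w) + S(3, 2))*142 = (√(-3 + 4*3)/2 + 0)*142 = (√(-3 + 12)/2 + 0)*142 = (√9/2 + 0)*142 = ((½)*3 + 0)*142 = (3/2 + 0)*142 = (3/2)*142 = 213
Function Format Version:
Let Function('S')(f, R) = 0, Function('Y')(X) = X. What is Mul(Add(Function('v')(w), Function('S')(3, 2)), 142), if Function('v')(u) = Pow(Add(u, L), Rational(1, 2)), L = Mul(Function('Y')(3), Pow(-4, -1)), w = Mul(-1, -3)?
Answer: 213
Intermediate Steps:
w = 3
L = Rational(-3, 4) (L = Mul(3, Pow(-4, -1)) = Mul(3, Rational(-1, 4)) = Rational(-3, 4) ≈ -0.75000)
Function('v')(u) = Pow(Add(Rational(-3, 4), u), Rational(1, 2)) (Function('v')(u) = Pow(Add(u, Rational(-3, 4)), Rational(1, 2)) = Pow(Add(Rational(-3, 4), u), Rational(1, 2)))
Mul(Add(Function('v')(w), Function('S')(3, 2)), 142) = Mul(Add(Mul(Rational(1, 2), Pow(Add(-3, Mul(4, 3)), Rational(1, 2))), 0), 142) = Mul(Add(Mul(Rational(1, 2), Pow(Add(-3, 12), Rational(1, 2))), 0), 142) = Mul(Add(Mul(Rational(1, 2), Pow(9, Rational(1, 2))), 0), 142) = Mul(Add(Mul(Rational(1, 2), 3), 0), 142) = Mul(Add(Rational(3, 2), 0), 142) = Mul(Rational(3, 2), 142) = 213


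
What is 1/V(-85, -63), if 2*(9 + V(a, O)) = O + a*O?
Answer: 1/2637 ≈ 0.00037922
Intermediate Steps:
V(a, O) = -9 + O/2 + O*a/2 (V(a, O) = -9 + (O + a*O)/2 = -9 + (O + O*a)/2 = -9 + (O/2 + O*a/2) = -9 + O/2 + O*a/2)
1/V(-85, -63) = 1/(-9 + (1/2)*(-63) + (1/2)*(-63)*(-85)) = 1/(-9 - 63/2 + 5355/2) = 1/2637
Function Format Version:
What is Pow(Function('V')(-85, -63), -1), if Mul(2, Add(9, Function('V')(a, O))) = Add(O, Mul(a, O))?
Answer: Rational(1, 2637) ≈ 0.00037922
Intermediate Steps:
Function('V')(a, O) = Add(-9, Mul(Rational(1, 2), O), Mul(Rational(1, 2), O, a)) (Function('V')(a, O) = Add(-9, Mul(Rational(1, 2), Add(O, Mul(a, O)))) = Add(-9, Mul(Rational(1, 2), Add(O, Mul(O, a)))) = Add(-9, Add(Mul(Rational(1, 2), O), Mul(Rational(1, 2), O, a))) = Add(-9, Mul(Rational(1, 2), O), Mul(Rational(1, 2), O, a)))
Pow(Function('V')(-85, -63), -1) = Pow(Add(-9, Mul(Rational(1, 2), -63), Mul(Rational(1, 2), -63, -85)), -1) = Pow(Add(-9, Rational(-63, 2), Rational(5355, 2)), -1) = Pow(2637, -1) = Rational(1, 2637)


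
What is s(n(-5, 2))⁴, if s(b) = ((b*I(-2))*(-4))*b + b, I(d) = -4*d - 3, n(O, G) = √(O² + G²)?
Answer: 113223494441 - 780515280*√29 ≈ 1.0902e+11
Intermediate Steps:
n(O, G) = √(G² + O²)
I(d) = -3 - 4*d
s(b) = b - 20*b² (s(b) = ((b*(-3 - 4*(-2)))*(-4))*b + b = ((b*(-3 + 8))*(-4))*b + b = ((b*5)*(-4))*b + b = ((5*b)*(-4))*b + b = (-20*b)*b + b = -20*b² + b = b - 20*b²)
s(n(-5, 2))⁴ = (√(2² + (-5)²)*(1 - 20*√(2² + (-5)²)))⁴ = (√(4 + 25)*(1 - 20*√(4 + 25)))⁴ = (√29*(1 - 20*√29))⁴ = 841*(1 - 20*√29)⁴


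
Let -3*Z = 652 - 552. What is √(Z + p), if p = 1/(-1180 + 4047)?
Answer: I*√2465880897/8601 ≈ 5.7735*I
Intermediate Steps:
p = 1/2867 ≈ 0.00034880
Z = -100/3 (Z = -(652 - 552)/3 = -⅓*100 = -100/3 ≈ -33.333)
√(Z + p) = √(-100/3 + 1/2867) = √(-286697/8601) = I*√2465880897/8601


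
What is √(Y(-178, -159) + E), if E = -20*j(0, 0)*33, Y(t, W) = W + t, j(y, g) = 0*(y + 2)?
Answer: I*√337 ≈ 18.358*I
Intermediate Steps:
j(y, g) = 0 (j(y, g) = 0*(2 + y) = 0)
E = 0 (E = -20*0*33 = 0*33 = 0)
√(Y(-178, -159) + E) = √((-159 - 178) + 0) = √(-337 + 0) = √(-337) = I*√337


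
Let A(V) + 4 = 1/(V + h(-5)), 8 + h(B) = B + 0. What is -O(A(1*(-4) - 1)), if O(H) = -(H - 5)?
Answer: -163/18 ≈ -9.0556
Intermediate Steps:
h(B) = -8 + B (h(B) = -8 + (B + 0) = -8 + B)
A(V) = -4 + 1/(-13 + V) (A(V) = -4 + 1/(V + (-8 - 5)) = -4 + 1/(V - 13) = -4 + 1/(-13 + V))
O(H) = 5 - H (O(H) = -(-5 + H) = 5 - H)
-O(A(1*(-4) - 1)) = -(5 - (53 - 4*(1*(-4) - 1))/(-13 + (1*(-4) - 1))) = -(5 - (53 - 4*(-4 - 1))/(-13 + (-4 - 1))) = -(5 - (53 - 4*(-5))/(-13 - 5)) = -(5 - (53 + 20)/(-18)) = -(5 - (-1)*73/18) = -(5 - 1*(-73/18)) = -(5 + 73/18) = -1*163/18 = -163/18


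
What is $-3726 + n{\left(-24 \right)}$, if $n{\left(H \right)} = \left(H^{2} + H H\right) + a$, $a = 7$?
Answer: $-2567$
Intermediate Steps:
$n{\left(H \right)} = 7 + 2 H^{2}$ ($n{\left(H \right)} = \left(H^{2} + H H\right) + 7 = \left(H^{2} + H^{2}\right) + 7 = 2 H^{2} + 7 = 7 + 2 H^{2}$)
$-3726 + n{\left(-24 \right)} = -3726 + \left(7 + 2 \left(-24\right)^{2}\right) = -3726 + \left(7 + 2 \cdot 576\right) = -3726 + \left(7 + 1152\right) = -3726 + 1159 = -2567$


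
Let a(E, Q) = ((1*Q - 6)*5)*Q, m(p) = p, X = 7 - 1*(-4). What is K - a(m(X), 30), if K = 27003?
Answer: 23403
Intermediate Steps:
X = 11 (X = 7 + 4 = 11)
a(E, Q) = Q*(-30 + 5*Q) (a(E, Q) = ((Q - 6)*5)*Q = ((-6 + Q)*5)*Q = (-30 + 5*Q)*Q = Q*(-30 + 5*Q))
K - a(m(X), 30) = 27003 - 5*30*(-6 + 30) = 27003 - 5*30*24 = 27003 - 1*3600 = 27003 - 3600 = 23403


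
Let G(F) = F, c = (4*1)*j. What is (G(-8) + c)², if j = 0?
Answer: 64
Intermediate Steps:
c = 0 (c = (4*1)*0 = 4*0 = 0)
(G(-8) + c)² = (-8 + 0)² = (-8)² = 64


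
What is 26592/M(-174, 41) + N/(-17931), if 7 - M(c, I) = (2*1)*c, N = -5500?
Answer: 478773652/6365505 ≈ 75.214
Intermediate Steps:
M(c, I) = 7 - 2*c (M(c, I) = 7 - 2*1*c = 7 - 2*c)
26592/M(-174, 41) + N/(-17931) = 26592/(7 - 2*(-174)) - 5500/(-17931) = 26592/(7 + 348) - 5500*(-1/17931) = 26592/355 + 5500/17931 = 478773652/6365505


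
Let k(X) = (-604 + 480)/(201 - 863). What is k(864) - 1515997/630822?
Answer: -462684043/208802082 ≈ -2.2159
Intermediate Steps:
k(X) = 62/331 (k(X) = -124/(-662) = -124*(-1/662) = 62/331)
k(864) - 1515997/630822 = 62/331 - 1515997/630822 = -462684043/208802082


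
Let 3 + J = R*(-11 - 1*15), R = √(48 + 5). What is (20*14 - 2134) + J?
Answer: -1857 - 26*√53 ≈ -2046.3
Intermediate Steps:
R = √53 ≈ 7.2801
J = -3 - 26*√53 (J = -3 + √53*(-11 - 1*15) = -3 + √53*(-11 - 15) = -3 + √53*(-26) = -3 - 26*√53 ≈ -192.28)
(20*14 - 2134) + J = (20*14 - 2134) + (-3 - 26*√53) = (280 - 2134) + (-3 - 26*√53) = -1854 + (-3 - 26*√53) = -1857 - 26*√53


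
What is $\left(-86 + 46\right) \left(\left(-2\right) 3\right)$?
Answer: $240$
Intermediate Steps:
$\left(-86 + 46\right) \left(\left(-2\right) 3\right) = \left(-40\right) \left(-6\right) = 240$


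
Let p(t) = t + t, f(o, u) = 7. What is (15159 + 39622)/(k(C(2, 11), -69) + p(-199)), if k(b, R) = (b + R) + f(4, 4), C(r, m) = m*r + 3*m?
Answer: -54781/405 ≈ -135.26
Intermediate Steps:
p(t) = 2*t
C(r, m) = 3*m + m*r
k(b, R) = 7 + R + b (k(b, R) = (b + R) + 7 = (R + b) + 7 = 7 + R + b)
(15159 + 39622)/(k(C(2, 11), -69) + p(-199)) = (15159 + 39622)/((7 - 69 + 11*(3 + 2)) + 2*(-199)) = 54781/((7 - 69 + 11*5) - 398) = 54781/((7 - 69 + 55) - 398) = 54781/(-7 - 398) = 54781/(-405) = 54781*(-1/405) = -54781/405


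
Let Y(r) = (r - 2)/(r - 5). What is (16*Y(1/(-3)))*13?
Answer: 91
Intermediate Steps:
Y(r) = (-2 + r)/(-5 + r)
(16*Y(1/(-3)))*13 = (16*((-2 + 1/(-3))/(-5 + 1/(-3))))*13 = (16*((-2 - ⅓)/(-5 - ⅓)))*13 = (16*(-7/3/(-16/3)))*13 = (16*(-3/16*(-7/3)))*13 = (16*(7/16))*13 = 7*13 = 91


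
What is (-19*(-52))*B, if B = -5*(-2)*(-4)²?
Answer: 158080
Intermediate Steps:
B = 160 (B = 10*16 = 160)
(-19*(-52))*B = -19*(-52)*160 = 988*160 = 158080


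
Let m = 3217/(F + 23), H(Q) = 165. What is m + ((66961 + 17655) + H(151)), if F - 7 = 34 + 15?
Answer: 6700916/79 ≈ 84822.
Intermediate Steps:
F = 56 (F = 7 + (34 + 15) = 7 + 49 = 56)
m = 3217/79 (m = 3217/(56 + 23) = 3217/79 ≈ 40.721)
m + ((66961 + 17655) + H(151)) = 3217/79 + ((66961 + 17655) + 165) = 3217/79 + (84616 + 165) = 3217/79 + 84781 = 6700916/79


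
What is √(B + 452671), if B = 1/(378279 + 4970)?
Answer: 4*√4155514008496995/383249 ≈ 672.81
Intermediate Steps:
B = 1/383249 ≈ 2.6093e-6
√(B + 452671) = √(1/383249 + 452671) = √(173485708080/383249) = 4*√4155514008496995/383249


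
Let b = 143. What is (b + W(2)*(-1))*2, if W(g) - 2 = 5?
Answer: 272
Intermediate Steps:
W(g) = 7 (W(g) = 2 + 5 = 7)
(b + W(2)*(-1))*2 = (143 + 7*(-1))*2 = (143 - 7)*2 = 136*2 = 272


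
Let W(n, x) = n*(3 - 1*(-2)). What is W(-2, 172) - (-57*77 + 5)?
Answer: 4374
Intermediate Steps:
W(n, x) = 5*n (W(n, x) = n*(3 + 2) = n*5 = 5*n)
W(-2, 172) - (-57*77 + 5) = 5*(-2) - (-57*77 + 5) = -10 - (-4389 + 5) = -10 - 1*(-4384) = -10 + 4384 = 4374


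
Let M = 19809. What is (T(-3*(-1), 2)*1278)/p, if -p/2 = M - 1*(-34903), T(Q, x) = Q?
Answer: -1917/54712 ≈ -0.035038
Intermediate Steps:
p = -109424 (p = -2*(19809 - 1*(-34903)) = -2*(19809 + 34903) = -2*54712 = -109424)
(T(-3*(-1), 2)*1278)/p = (-3*(-1)*1278)/(-109424) = (3*1278)*(-1/109424) = 3834*(-1/109424) = -1917/54712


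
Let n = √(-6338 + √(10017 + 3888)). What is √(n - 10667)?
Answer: √(-10667 + √(-6338 + 3*√1545)) ≈ 0.3818 + 103.28*I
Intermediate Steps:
n = √(-6338 + 3*√1545) (n = √(-6338 + √13905) = √(-6338 + 3*√1545) ≈ 78.867*I)
√(n - 10667) = √(√(-6338 + 3*√1545) - 10667) = √(-10667 + √(-6338 + 3*√1545))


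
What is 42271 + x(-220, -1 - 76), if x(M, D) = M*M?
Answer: 90671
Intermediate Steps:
x(M, D) = M**2
42271 + x(-220, -1 - 76) = 42271 + (-220)**2 = 42271 + 48400 = 90671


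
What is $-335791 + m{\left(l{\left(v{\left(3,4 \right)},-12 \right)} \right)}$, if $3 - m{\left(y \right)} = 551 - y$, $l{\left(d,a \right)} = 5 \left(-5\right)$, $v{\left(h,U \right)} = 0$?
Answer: $-336364$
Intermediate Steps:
$l{\left(d,a \right)} = -25$
$m{\left(y \right)} = -548 + y$ ($m{\left(y \right)} = 3 - \left(551 - y\right) = 3 + \left(-551 + y\right) = -548 + y$)
$-335791 + m{\left(l{\left(v{\left(3,4 \right)},-12 \right)} \right)} = -335791 - 573 = -336364$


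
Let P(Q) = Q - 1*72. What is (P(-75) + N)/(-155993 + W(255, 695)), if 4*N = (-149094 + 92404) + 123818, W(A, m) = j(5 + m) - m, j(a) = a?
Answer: -5545/51996 ≈ -0.10664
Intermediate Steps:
W(A, m) = 5 (W(A, m) = (5 + m) - m = 5)
P(Q) = -72 + Q (P(Q) = Q - 72 = -72 + Q)
N = 16782 (N = ((-149094 + 92404) + 123818)/4 = (-56690 + 123818)/4 = (1/4)*67128 = 16782)
(P(-75) + N)/(-155993 + W(255, 695)) = ((-72 - 75) + 16782)/(-155993 + 5) = (-147 + 16782)/(-155988) = 16635*(-1/155988) = -5545/51996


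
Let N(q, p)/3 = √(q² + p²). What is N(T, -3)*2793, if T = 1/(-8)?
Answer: 8379*√577/8 ≈ 25159.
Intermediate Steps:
T = -⅛ ≈ -0.12500
N(q, p) = 3*√(p² + q²) (N(q, p) = 3*√(q² + p²) = 3*√(p² + q²))
N(T, -3)*2793 = (3*√((-3)² + (-⅛)²))*2793 = (3*√(9 + 1/64))*2793 = (3*√(577/64))*2793 = (3*(√577/8))*2793 = (3*√577/8)*2793 = 8379*√577/8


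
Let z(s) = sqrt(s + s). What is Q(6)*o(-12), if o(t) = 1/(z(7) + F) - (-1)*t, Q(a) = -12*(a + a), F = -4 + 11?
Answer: 8496/5 + 144*sqrt(14)/35 ≈ 1714.6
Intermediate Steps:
z(s) = sqrt(2)*sqrt(s) (z(s) = sqrt(2*s) = sqrt(2)*sqrt(s))
F = 7
Q(a) = -24*a
o(t) = t + 1/(7 + sqrt(14)) (o(t) = 1/(sqrt(2)*sqrt(7) + 7) - (-1)*t = 1/(sqrt(14) + 7) + t = 1/(7 + sqrt(14)) + t = t + 1/(7 + sqrt(14)))
Q(6)*o(-12) = (-24*6)*(1/5 - 12 - sqrt(14)/35) = -144*(-59/5 - sqrt(14)/35) = 8496/5 + 144*sqrt(14)/35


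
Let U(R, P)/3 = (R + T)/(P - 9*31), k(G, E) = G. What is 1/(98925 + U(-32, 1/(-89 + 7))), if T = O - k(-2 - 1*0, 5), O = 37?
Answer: 22879/2263303353 ≈ 1.0109e-5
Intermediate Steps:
T = 39 (T = 37 - (-2 - 1*0) = 37 - (-2 + 0) = 37 - 1*(-2) = 37 + 2 = 39)
U(R, P) = 3*(39 + R)/(-279 + P) (U(R, P) = 3*((R + 39)/(P - 9*31)) = 3*((39 + R)/(P - 279)) = 3*((39 + R)/(-279 + P)) = 3*(39 + R)/(-279 + P))
1/(98925 + U(-32, 1/(-89 + 7))) = 1/(98925 + 3*(39 - 32)/(-279 + 1/(-89 + 7))) = 1/(98925 + 3*7/(-279 + 1/(-82))) = 1/(98925 + 3*7/(-279 - 1/82)) = 1/(98925 + 3*7/(-22879/82)) = 1/(98925 + 3*(-82/22879)*7) = 1/(98925 - 1722/22879) = 1/(2263303353/22879) = 22879/2263303353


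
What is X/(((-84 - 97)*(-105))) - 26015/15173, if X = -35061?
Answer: -342131876/96120955 ≈ -3.5594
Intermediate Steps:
X/(((-84 - 97)*(-105))) - 26015/15173 = -35061*(-1/(105*(-84 - 97))) - 26015/15173 = -35061/((-181*(-105))) - 26015*1/15173 = -35061/19005 - 26015/15173 = -35061*1/19005 - 26015/15173 = -11687/6335 - 26015/15173 = -342131876/96120955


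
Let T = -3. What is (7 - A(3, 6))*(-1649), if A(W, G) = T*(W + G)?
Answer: -56066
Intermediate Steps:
A(W, G) = -3*G - 3*W (A(W, G) = -3*(W + G) = -3*(G + W) = -3*G - 3*W)
(7 - A(3, 6))*(-1649) = (7 - (-3*6 - 3*3))*(-1649) = (7 - (-18 - 9))*(-1649) = (7 - 1*(-27))*(-1649) = (7 + 27)*(-1649) = 34*(-1649) = -56066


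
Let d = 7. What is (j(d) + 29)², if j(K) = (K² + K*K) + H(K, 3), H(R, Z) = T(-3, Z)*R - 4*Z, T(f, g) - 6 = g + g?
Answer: 39601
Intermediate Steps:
T(f, g) = 6 + 2*g (T(f, g) = 6 + (g + g) = 6 + 2*g)
H(R, Z) = -4*Z + R*(6 + 2*Z) (H(R, Z) = (6 + 2*Z)*R - 4*Z = R*(6 + 2*Z) - 4*Z = -4*Z + R*(6 + 2*Z))
j(K) = -12 + 2*K² + 12*K (j(K) = (K² + K*K) + (-4*3 + 2*K*(3 + 3)) = (K² + K²) + (-12 + 2*K*6) = 2*K² + (-12 + 12*K) = -12 + 2*K² + 12*K)
(j(d) + 29)² = ((-12 + 2*7² + 12*7) + 29)² = ((-12 + 2*49 + 84) + 29)² = ((-12 + 98 + 84) + 29)² = (170 + 29)² = 199² = 39601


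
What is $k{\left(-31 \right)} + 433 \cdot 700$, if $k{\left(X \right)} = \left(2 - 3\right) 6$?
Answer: $303094$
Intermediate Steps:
$k{\left(X \right)} = -6$ ($k{\left(X \right)} = \left(-1\right) 6 = -6$)
$k{\left(-31 \right)} + 433 \cdot 700 = -6 + 433 \cdot 700 = -6 + 303100 = 303094$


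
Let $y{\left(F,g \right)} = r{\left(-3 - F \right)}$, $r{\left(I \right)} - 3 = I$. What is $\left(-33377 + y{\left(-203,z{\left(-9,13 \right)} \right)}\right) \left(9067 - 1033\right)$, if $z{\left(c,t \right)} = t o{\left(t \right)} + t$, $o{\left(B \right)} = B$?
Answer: $-266519916$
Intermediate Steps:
$r{\left(I \right)} = 3 + I$
$z{\left(c,t \right)} = t + t^{2}$ ($z{\left(c,t \right)} = t t + t = t^{2} + t = t + t^{2}$)
$y{\left(F,g \right)} = - F$ ($y{\left(F,g \right)} = 3 - \left(3 + F\right) = - F$)
$\left(-33377 + y{\left(-203,z{\left(-9,13 \right)} \right)}\right) \left(9067 - 1033\right) = \left(-33377 - -203\right) \left(9067 - 1033\right) = \left(-33377 + 203\right) 8034 = \left(-33174\right) 8034 = -266519916$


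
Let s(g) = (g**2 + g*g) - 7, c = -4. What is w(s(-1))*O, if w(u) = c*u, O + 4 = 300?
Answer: 5920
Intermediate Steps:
O = 296 (O = -4 + 300 = 296)
s(g) = -7 + 2*g**2 (s(g) = (g**2 + g**2) - 7 = 2*g**2 - 7 = -7 + 2*g**2)
w(u) = -4*u
w(s(-1))*O = -4*(-7 + 2*(-1)**2)*296 = -4*(-7 + 2*1)*296 = -4*(-7 + 2)*296 = -4*(-5)*296 = 20*296 = 5920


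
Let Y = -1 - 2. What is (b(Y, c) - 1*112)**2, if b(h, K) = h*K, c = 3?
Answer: 14641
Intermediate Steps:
Y = -3
b(h, K) = K*h
(b(Y, c) - 1*112)**2 = (3*(-3) - 1*112)**2 = (-9 - 112)**2 = (-121)**2 = 14641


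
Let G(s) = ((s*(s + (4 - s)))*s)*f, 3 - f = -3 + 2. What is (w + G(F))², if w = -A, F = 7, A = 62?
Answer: 521284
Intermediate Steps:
f = 4 (f = 3 - (-3 + 2) = 3 - 1*(-1) = 3 + 1 = 4)
w = -62 (w = -1*62 = -62)
G(s) = 16*s² (G(s) = ((s*(s + (4 - s)))*s)*4 = ((s*4)*s)*4 = ((4*s)*s)*4 = (4*s²)*4 = 16*s²)
(w + G(F))² = (-62 + 16*7²)² = (-62 + 16*49)² = (-62 + 784)² = 722² = 521284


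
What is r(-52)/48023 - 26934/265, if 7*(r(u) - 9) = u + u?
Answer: -9054171239/89082665 ≈ -101.64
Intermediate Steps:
r(u) = 9 + 2*u/7 (r(u) = 9 + (u + u)/7 = 9 + (2*u)/7 = 9 + 2*u/7)
r(-52)/48023 - 26934/265 = (9 + (2/7)*(-52))/48023 - 26934/265 = (9 - 104/7)*(1/48023) - 26934*1/265 = -41/7*1/48023 - 26934/265 = -41/336161 - 26934/265 = -9054171239/89082665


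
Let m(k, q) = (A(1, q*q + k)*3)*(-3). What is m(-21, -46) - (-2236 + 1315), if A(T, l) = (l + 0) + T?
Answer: -17943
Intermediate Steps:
A(T, l) = T + l (A(T, l) = l + T = T + l)
m(k, q) = -9 - 9*k - 9*q² (m(k, q) = ((1 + (q*q + k))*3)*(-3) = ((1 + (q² + k))*3)*(-3) = ((1 + (k + q²))*3)*(-3) = ((1 + k + q²)*3)*(-3) = (3 + 3*k + 3*q²)*(-3) = -9 - 9*k - 9*q²)
m(-21, -46) - (-2236 + 1315) = (-9 - 9*(-21) - 9*(-46)²) - (-2236 + 1315) = (-9 + 189 - 9*2116) - 1*(-921) = (-9 + 189 - 19044) + 921 = -18864 + 921 = -17943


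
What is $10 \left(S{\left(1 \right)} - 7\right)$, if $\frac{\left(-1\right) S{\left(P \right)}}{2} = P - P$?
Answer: $-70$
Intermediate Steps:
$S{\left(P \right)} = 0$ ($S{\left(P \right)} = - 2 \left(P - P\right) = \left(-2\right) 0 = 0$)
$10 \left(S{\left(1 \right)} - 7\right) = 10 \left(0 - 7\right) = 10 \left(-7\right) = -70$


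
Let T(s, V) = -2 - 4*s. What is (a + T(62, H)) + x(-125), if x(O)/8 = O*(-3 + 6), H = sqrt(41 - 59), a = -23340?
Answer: -26590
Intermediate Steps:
H = 3*I*sqrt(2) (H = sqrt(-18) = 3*I*sqrt(2) ≈ 4.2426*I)
x(O) = 24*O (x(O) = 8*(O*(-3 + 6)) = 8*(O*3) = 8*(3*O) = 24*O)
(a + T(62, H)) + x(-125) = (-23340 + (-2 - 4*62)) + 24*(-125) = (-23340 + (-2 - 248)) - 3000 = (-23340 - 250) - 3000 = -23590 - 3000 = -26590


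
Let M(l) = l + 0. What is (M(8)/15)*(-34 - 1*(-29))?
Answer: -8/3 ≈ -2.6667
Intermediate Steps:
M(l) = l
(M(8)/15)*(-34 - 1*(-29)) = (8/15)*(-34 - 1*(-29)) = (8*(1/15))*(-34 + 29) = (8/15)*(-5) = -8/3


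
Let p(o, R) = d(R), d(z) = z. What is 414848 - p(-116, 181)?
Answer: 414667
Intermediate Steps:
p(o, R) = R
414848 - p(-116, 181) = 414848 - 1*181 = 414848 - 181 = 414667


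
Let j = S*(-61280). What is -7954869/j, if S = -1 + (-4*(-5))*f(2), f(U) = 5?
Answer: 2651623/2022240 ≈ 1.3112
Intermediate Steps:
S = 99 (S = -1 - 4*(-5)*5 = -1 + 20*5 = -1 + 100 = 99)
j = -6066720 (j = 99*(-61280) = -6066720)
-7954869/j = -7954869/(-6066720) = -7954869*(-1/6066720) = 2651623/2022240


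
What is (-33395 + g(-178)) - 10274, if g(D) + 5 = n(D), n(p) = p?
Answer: -43852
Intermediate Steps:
g(D) = -5 + D
(-33395 + g(-178)) - 10274 = (-33395 + (-5 - 178)) - 10274 = (-33395 - 183) - 10274 = -33578 - 10274 = -43852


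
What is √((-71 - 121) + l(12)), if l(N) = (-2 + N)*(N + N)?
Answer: 4*√3 ≈ 6.9282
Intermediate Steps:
l(N) = 2*N*(-2 + N) (l(N) = (-2 + N)*(2*N) = 2*N*(-2 + N))
√((-71 - 121) + l(12)) = √((-71 - 121) + 2*12*(-2 + 12)) = √(-192 + 2*12*10) = √(-192 + 240) = √48 = 4*√3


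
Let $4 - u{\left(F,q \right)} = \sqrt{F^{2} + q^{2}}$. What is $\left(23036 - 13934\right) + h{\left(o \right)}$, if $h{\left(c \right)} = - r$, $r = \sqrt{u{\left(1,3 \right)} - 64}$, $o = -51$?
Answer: $9102 - \sqrt{-60 - \sqrt{10}} \approx 9102.0 - 7.9475 i$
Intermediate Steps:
$u{\left(F,q \right)} = 4 - \sqrt{F^{2} + q^{2}}$
$r = \sqrt{-60 - \sqrt{10}}$ ($r = \sqrt{\left(4 - \sqrt{1^{2} + 3^{2}}\right) - 64} = \sqrt{\left(4 - \sqrt{1 + 9}\right) - 64} = \sqrt{\left(4 - \sqrt{10}\right) - 64} = \sqrt{-60 - \sqrt{10}} \approx 7.9475 i$)
$h{\left(c \right)} = - \sqrt{-60 - \sqrt{10}}$
$\left(23036 - 13934\right) + h{\left(o \right)} = \left(23036 - 13934\right) - i \sqrt{60 + \sqrt{10}} = 9102 - i \sqrt{60 + \sqrt{10}}$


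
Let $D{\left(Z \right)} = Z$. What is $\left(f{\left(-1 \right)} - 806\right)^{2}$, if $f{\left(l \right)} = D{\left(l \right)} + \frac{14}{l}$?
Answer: $674041$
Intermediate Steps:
$f{\left(l \right)} = l + \frac{14}{l}$
$\left(f{\left(-1 \right)} - 806\right)^{2} = \left(\left(-1 + \frac{14}{-1}\right) - 806\right)^{2} = \left(\left(-1 + 14 \left(-1\right)\right) - 806\right)^{2} = \left(\left(-1 - 14\right) - 806\right)^{2} = \left(-15 - 806\right)^{2} = \left(-821\right)^{2} = 674041$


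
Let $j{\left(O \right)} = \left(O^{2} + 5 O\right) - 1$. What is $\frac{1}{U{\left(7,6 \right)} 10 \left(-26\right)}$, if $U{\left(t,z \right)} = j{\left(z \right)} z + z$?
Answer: $- \frac{1}{102960} \approx -9.7125 \cdot 10^{-6}$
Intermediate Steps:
$j{\left(O \right)} = -1 + O^{2} + 5 O$
$U{\left(t,z \right)} = z + z \left(-1 + z^{2} + 5 z\right)$ ($U{\left(t,z \right)} = \left(-1 + z^{2} + 5 z\right) z + z = z \left(-1 + z^{2} + 5 z\right) + z = z + z \left(-1 + z^{2} + 5 z\right)$)
$\frac{1}{U{\left(7,6 \right)} 10 \left(-26\right)} = \frac{1}{6^{2} \left(5 + 6\right) 10 \left(-26\right)} = \frac{1}{36 \cdot 11 \cdot 10 \left(-26\right)} = \frac{1}{396 \cdot 10 \left(-26\right)} = \frac{1}{3960 \left(-26\right)} = \frac{1}{-102960} = - \frac{1}{102960}$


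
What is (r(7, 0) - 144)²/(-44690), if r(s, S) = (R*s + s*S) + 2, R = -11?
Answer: -47961/44690 ≈ -1.0732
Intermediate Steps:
r(s, S) = 2 - 11*s + S*s (r(s, S) = (-11*s + s*S) + 2 = (-11*s + S*s) + 2 = 2 - 11*s + S*s)
(r(7, 0) - 144)²/(-44690) = ((2 - 11*7 + 0*7) - 144)²/(-44690) = ((2 - 77 + 0) - 144)²*(-1/44690) = (-75 - 144)²*(-1/44690) = (-219)²*(-1/44690) = 47961*(-1/44690) = -47961/44690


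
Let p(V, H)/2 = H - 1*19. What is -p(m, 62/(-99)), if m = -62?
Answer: 3886/99 ≈ 39.253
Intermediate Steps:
p(V, H) = -38 + 2*H (p(V, H) = 2*(H - 1*19) = 2*(H - 19) = 2*(-19 + H) = -38 + 2*H)
-p(m, 62/(-99)) = -(-38 + 2*(62/(-99))) = -(-38 + 2*(62*(-1/99))) = -(-38 + 2*(-62/99)) = -(-38 - 124/99) = -1*(-3886/99) = 3886/99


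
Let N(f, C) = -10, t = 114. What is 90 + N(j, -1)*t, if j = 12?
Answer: -1050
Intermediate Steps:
90 + N(j, -1)*t = 90 - 10*114 = 90 - 1140 = -1050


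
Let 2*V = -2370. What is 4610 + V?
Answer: 3425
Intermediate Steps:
V = -1185 (V = (½)*(-2370) = -1185)
4610 + V = 4610 - 1185 = 3425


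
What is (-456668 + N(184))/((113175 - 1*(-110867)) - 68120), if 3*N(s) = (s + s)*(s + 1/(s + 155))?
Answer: -16979870/6098949 ≈ -2.7841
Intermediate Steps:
N(s) = 2*s*(s + 1/(155 + s))/3 (N(s) = ((s + s)*(s + 1/(s + 155)))/3 = ((2*s)*(s + 1/(155 + s)))/3 = (2*s*(s + 1/(155 + s)))/3 = 2*s*(s + 1/(155 + s))/3)
(-456668 + N(184))/((113175 - 1*(-110867)) - 68120) = (-456668 + (2/3)*184*(1 + 184**2 + 155*184)/(155 + 184))/((113175 - 1*(-110867)) - 68120) = (-456668 + (2/3)*184*(1 + 33856 + 28520)/339)/((113175 + 110867) - 68120) = (-456668 + (2/3)*184*(1/339)*62377)/(224042 - 68120) = (-456668 + 22954736/1017)/155922 = -441476620/1017*1/155922 = -16979870/6098949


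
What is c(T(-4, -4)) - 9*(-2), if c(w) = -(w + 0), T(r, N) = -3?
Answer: 21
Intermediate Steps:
c(w) = -w
c(T(-4, -4)) - 9*(-2) = -1*(-3) - 9*(-2) = 3 + 18 = 21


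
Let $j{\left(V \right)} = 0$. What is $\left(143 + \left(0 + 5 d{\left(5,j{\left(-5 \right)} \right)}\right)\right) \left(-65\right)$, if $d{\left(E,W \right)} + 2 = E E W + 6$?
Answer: $-10595$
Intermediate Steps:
$d{\left(E,W \right)} = 4 + W E^{2}$ ($d{\left(E,W \right)} = -2 + \left(E E W + 6\right) = -2 + \left(E^{2} W + 6\right) = -2 + \left(W E^{2} + 6\right) = -2 + \left(6 + W E^{2}\right) = 4 + W E^{2}$)
$\left(143 + \left(0 + 5 d{\left(5,j{\left(-5 \right)} \right)}\right)\right) \left(-65\right) = \left(143 + \left(0 + 5 \left(4 + 0 \cdot 5^{2}\right)\right)\right) \left(-65\right) = \left(143 + \left(0 + 5 \left(4 + 0 \cdot 25\right)\right)\right) \left(-65\right) = \left(143 + \left(0 + 5 \left(4 + 0\right)\right)\right) \left(-65\right) = \left(143 + \left(0 + 5 \cdot 4\right)\right) \left(-65\right) = \left(143 + \left(0 + 20\right)\right) \left(-65\right) = \left(143 + 20\right) \left(-65\right) = 163 \left(-65\right) = -10595$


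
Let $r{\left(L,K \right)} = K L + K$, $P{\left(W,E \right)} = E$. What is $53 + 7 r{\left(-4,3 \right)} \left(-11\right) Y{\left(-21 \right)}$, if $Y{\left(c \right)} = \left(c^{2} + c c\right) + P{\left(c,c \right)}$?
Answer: $596726$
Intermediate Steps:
$r{\left(L,K \right)} = K + K L$
$Y{\left(c \right)} = c + 2 c^{2}$ ($Y{\left(c \right)} = \left(c^{2} + c c\right) + c = \left(c^{2} + c^{2}\right) + c = 2 c^{2} + c = c + 2 c^{2}$)
$53 + 7 r{\left(-4,3 \right)} \left(-11\right) Y{\left(-21 \right)} = 53 + 7 \cdot 3 \left(1 - 4\right) \left(-11\right) \left(- 21 \left(1 + 2 \left(-21\right)\right)\right) = 53 + 7 \cdot 3 \left(-3\right) \left(-11\right) \left(- 21 \left(1 - 42\right)\right) = 53 + 7 \left(-9\right) \left(-11\right) \left(\left(-21\right) \left(-41\right)\right) = 53 + \left(-63\right) \left(-11\right) 861 = 53 + 693 \cdot 861 = 53 + 596673 = 596726$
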